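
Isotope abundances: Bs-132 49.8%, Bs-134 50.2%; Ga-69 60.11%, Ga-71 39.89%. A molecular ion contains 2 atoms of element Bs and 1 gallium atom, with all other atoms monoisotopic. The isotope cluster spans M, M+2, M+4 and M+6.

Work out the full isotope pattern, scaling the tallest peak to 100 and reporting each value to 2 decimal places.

37.32 : 100.00 : 87.85 : 25.16

Element Bs pattern (n=2): 0.248004 : 0.499992 : 0.252004
Gallium pattern (n=1): 0.6011 : 0.3989
Convolve the two distributions (both contribute in 2-u steps):
  M: 0.248004×0.6011 = 0.149075
  M+2: 0.248004×0.3989 + 0.499992×0.6011 = 0.399474
  M+4: 0.499992×0.3989 + 0.252004×0.6011 = 0.350926
  M+6: 0.252004×0.3989 = 0.100524
Scale to base peak (0.399474) = 100: 37.32 : 100.00 : 87.85 : 25.16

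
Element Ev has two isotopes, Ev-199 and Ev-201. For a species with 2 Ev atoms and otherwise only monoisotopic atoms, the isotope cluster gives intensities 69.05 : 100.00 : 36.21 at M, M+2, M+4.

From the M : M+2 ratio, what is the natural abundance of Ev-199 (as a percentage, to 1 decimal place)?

58.0%

If p is the fraction of Ev that is Ev-199, then I(M+2)/I(M) = [C(2,1)·p^1·(1−p)] / p^2 = 2·(1−p)/p = 100.00/69.05 = 1.4482
(1−p)/p = 1.4482/2 = 0.7241  ⇒  p = 1/(1 + 0.7241) = 0.5800
Ev-199: 58.0%, Ev-201: 42.0%.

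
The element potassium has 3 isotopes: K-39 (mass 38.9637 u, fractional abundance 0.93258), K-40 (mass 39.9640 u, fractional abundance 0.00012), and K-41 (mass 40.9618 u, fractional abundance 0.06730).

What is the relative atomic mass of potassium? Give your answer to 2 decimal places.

Average mass = Σ (abundance × isotope mass) = 0.93258 × 38.9637 + 0.00012 × 39.9640 + 0.06730 × 40.9618
= 36.33677 + 0.00480 + 2.75673 = 39.09830 u

39.10 u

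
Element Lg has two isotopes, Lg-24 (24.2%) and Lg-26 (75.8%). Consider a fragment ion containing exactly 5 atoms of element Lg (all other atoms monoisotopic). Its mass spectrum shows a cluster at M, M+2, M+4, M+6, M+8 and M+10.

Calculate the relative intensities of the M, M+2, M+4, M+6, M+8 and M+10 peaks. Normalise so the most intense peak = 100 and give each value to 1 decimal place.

0.2 : 3.3 : 20.4 : 63.9 : 100.0 : 62.6

The 5 Lg atoms are independent, so intensities follow the terms of (0.242 + 0.758)^5.
P(M) = 0.242^5 = 0.000830
P(M+2) = 5 × 0.242^4 × 0.758^1 = 0.012999
P(M+4) = 10 × 0.242^3 × 0.758^2 = 0.081430
P(M+6) = 10 × 0.242^2 × 0.758^3 = 0.255058
P(M+8) = 5 × 0.242^1 × 0.758^4 = 0.399450
P(M+10) = 0.758^5 = 0.250234
The M+8 peak is largest (0.399450); scaling to 100 gives 0.2 : 3.3 : 20.4 : 63.9 : 100.0 : 62.6.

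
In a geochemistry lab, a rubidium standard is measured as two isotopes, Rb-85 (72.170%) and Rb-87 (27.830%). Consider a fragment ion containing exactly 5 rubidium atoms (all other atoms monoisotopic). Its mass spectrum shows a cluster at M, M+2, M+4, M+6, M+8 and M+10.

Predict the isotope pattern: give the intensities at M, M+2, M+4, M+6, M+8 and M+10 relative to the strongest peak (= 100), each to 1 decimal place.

51.9 : 100.0 : 77.1 : 29.7 : 5.7 : 0.4

Expanding (0.72170 + 0.27830)^5:
P(M) = 0.72170^5 = 0.195787
P(M+2) = 5 × 0.72170^4 × 0.27830^1 = 0.377494
P(M+4) = 10 × 0.72170^3 × 0.27830^2 = 0.291136
P(M+6) = 10 × 0.72170^2 × 0.27830^3 = 0.112267
P(M+8) = 5 × 0.72170^1 × 0.27830^4 = 0.021646
P(M+10) = 0.27830^5 = 0.001669
The M+2 peak is largest (0.377494); scaling to 100 gives 51.9 : 100.0 : 77.1 : 29.7 : 5.7 : 0.4.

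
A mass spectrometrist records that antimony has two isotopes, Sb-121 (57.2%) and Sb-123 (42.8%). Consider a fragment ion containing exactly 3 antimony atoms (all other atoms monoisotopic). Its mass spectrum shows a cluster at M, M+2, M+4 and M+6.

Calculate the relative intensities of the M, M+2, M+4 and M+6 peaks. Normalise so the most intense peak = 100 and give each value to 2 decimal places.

Expanding (0.572 + 0.428)^3:
P(M) = 0.572^3 = 0.187149
P(M+2) = 3 × 0.572^2 × 0.428^1 = 0.420104
P(M+4) = 3 × 0.572^1 × 0.428^2 = 0.314344
P(M+6) = 0.428^3 = 0.078403
The M+2 peak is largest (0.420104); scaling to 100 gives 44.55 : 100.00 : 74.83 : 18.66.

44.55 : 100.00 : 74.83 : 18.66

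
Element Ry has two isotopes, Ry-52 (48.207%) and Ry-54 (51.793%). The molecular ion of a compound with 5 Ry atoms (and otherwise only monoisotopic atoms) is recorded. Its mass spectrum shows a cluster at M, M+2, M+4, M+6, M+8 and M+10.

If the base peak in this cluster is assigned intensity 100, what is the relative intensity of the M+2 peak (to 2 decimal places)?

Term probabilities: M 0.0260, M+2 0.1399, M+4 0.3005, M+6 0.3229, M+8 0.1734, M+10 0.0373. Base peak = M+6.
P(M+6) = C(5,3) × 0.48207^2 × 0.51793^3 = 10 × 0.23239148 × 0.13893549 = 0.322874 (base)
P(M+2) = C(5,1) × 0.48207^4 × 0.51793^1 = 5 × 0.0540058 × 0.51793 = 0.139856
Relative intensity = 0.139856 / 0.322874 × 100 = 43.32

43.32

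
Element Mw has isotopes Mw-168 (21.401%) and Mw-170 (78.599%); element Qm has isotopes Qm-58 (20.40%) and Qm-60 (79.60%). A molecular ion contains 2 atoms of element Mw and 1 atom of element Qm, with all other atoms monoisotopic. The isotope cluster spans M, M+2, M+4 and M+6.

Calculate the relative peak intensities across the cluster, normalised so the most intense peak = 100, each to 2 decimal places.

Element Mw pattern (n=2): 0.04580028 : 0.33641944 : 0.61778028
Element Qm pattern (n=1): 0.2040 : 0.7960
Convolve the two distributions (both contribute in 2-u steps):
  M: 0.04580028×0.2040 = 0.009343
  M+2: 0.04580028×0.7960 + 0.33641944×0.2040 = 0.105087
  M+4: 0.33641944×0.7960 + 0.61778028×0.2040 = 0.393817
  M+6: 0.61778028×0.7960 = 0.491753
Scale to base peak (0.491753) = 100: 1.90 : 21.37 : 80.08 : 100.00

1.90 : 21.37 : 80.08 : 100.00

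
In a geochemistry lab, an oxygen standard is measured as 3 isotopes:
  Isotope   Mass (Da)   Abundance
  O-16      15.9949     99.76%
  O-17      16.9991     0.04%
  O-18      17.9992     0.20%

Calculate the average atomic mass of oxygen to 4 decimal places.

15.9993 Da

Average mass = Σ (abundance × isotope mass) = 0.9976 × 15.9949 + 0.0004 × 16.9991 + 0.0020 × 17.9992
= 15.95651 + 0.00680 + 0.03600 = 15.99931 Da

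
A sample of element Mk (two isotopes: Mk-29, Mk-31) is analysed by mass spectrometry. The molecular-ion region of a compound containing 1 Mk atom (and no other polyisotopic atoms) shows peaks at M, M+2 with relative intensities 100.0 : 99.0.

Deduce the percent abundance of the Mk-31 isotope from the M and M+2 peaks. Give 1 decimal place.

Write p for the Mk-29 fraction. I(M+2)/I(M) = [C(1,1)·p^0·(1−p)] / p^1 = 1·(1−p)/p = 99.0/100.0 = 0.9900
(1−p)/p = 0.9900/1 = 0.9900  ⇒  p = 1/(1 + 0.9900) = 0.5025
Mk-29: 50.3%, Mk-31: 49.7%.

49.7%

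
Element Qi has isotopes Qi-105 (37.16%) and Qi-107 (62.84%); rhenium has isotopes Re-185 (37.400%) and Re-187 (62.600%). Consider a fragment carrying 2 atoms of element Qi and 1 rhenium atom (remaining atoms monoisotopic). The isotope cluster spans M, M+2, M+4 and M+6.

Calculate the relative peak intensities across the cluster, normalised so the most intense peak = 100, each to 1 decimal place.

11.7 : 59.3 : 100.0 : 56.2

Element Qi pattern (n=2): 0.13808656 : 0.46702688 : 0.39488656
Rhenium pattern (n=1): 0.3740 : 0.6260
Convolve the two distributions (both contribute in 2-u steps):
  M: 0.13808656×0.3740 = 0.051644
  M+2: 0.13808656×0.6260 + 0.46702688×0.3740 = 0.261110
  M+4: 0.46702688×0.6260 + 0.39488656×0.3740 = 0.440046
  M+6: 0.39488656×0.6260 = 0.247199
Scale to base peak (0.440046) = 100: 11.7 : 59.3 : 100.0 : 56.2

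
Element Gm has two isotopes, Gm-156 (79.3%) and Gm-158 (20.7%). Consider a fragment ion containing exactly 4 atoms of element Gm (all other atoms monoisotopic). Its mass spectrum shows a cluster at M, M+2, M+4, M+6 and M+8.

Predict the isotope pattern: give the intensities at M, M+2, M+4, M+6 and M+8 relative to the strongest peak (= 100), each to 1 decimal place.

95.8 : 100.0 : 39.2 : 6.8 : 0.4

Each Gm atom is independently Gm-156 (p = 0.793) or Gm-158 (q = 0.207); the cluster is the binomial expansion (p + q)^4.
P(M) = 0.793^4 = 0.395451
P(M+2) = 4 × 0.793^3 × 0.207^1 = 0.412905
P(M+4) = 6 × 0.793^2 × 0.207^2 = 0.161673
P(M+6) = 4 × 0.793^1 × 0.207^3 = 0.028135
P(M+8) = 0.207^4 = 0.001836
The M+2 peak is largest (0.412905); scaling to 100 gives 95.8 : 100.0 : 39.2 : 6.8 : 0.4.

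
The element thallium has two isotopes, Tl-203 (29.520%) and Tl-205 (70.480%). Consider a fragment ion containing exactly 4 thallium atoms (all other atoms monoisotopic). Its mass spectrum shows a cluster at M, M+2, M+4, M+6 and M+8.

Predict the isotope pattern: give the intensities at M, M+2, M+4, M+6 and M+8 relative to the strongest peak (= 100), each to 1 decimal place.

Expanding (0.29520 + 0.70480)^4:
P(M) = 0.29520^4 = 0.007594
P(M+2) = 4 × 0.29520^3 × 0.70480^1 = 0.072523
P(M+4) = 6 × 0.29520^2 × 0.70480^2 = 0.259726
P(M+6) = 4 × 0.29520^1 × 0.70480^3 = 0.413403
P(M+8) = 0.70480^4 = 0.246754
The M+6 peak is largest (0.413403); scaling to 100 gives 1.8 : 17.5 : 62.8 : 100.0 : 59.7.

1.8 : 17.5 : 62.8 : 100.0 : 59.7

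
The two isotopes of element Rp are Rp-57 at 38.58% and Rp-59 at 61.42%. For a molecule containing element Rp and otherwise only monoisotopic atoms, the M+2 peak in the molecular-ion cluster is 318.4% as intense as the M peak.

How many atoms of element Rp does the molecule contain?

2

With n Rp atoms, P(M+2)/P(M) = C(n,1)·p^(n−1)q / p^n = n·q/p = n · 0.6142/0.3858.
n = 3.184 × 0.3858/0.6142 = 2.00 ≈ 2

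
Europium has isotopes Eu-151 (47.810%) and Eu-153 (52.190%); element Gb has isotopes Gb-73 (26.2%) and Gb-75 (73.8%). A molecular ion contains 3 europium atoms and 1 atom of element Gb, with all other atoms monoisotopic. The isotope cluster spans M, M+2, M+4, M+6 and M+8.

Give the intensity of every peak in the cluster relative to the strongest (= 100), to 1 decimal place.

7.8 : 47.6 : 100.0 : 88.8 : 28.6

Europium pattern (n=3): 0.10928391 : 0.3578871 : 0.39067407 : 0.14215492
Element Gb pattern (n=1): 0.2620 : 0.7380
Convolve the two distributions (both contribute in 2-u steps):
  M: 0.10928391×0.2620 = 0.028632
  M+2: 0.10928391×0.7380 + 0.3578871×0.2620 = 0.174418
  M+4: 0.3578871×0.7380 + 0.39067407×0.2620 = 0.366477
  M+6: 0.39067407×0.7380 + 0.14215492×0.2620 = 0.325562
  M+8: 0.14215492×0.7380 = 0.104910
Scale to base peak (0.366477) = 100: 7.8 : 47.6 : 100.0 : 88.8 : 28.6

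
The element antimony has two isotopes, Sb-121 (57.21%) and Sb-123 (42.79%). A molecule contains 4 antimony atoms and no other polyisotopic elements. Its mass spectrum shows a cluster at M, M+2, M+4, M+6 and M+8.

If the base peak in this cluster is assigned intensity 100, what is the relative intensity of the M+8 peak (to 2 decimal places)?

Binomial terms of (0.5721 + 0.4279)^4: M 0.1071, M+2 0.3205, M+4 0.3596, M+6 0.1793, M+8 0.0335 → M+4 is the base peak.
P(M+4) = C(4,2) × 0.5721^2 × 0.4279^2 = 6 × 0.32729841 × 0.18309841 = 0.359567 (base)
P(M+8) = C(4,4) × 0.5721^0 × 0.4279^4 = 1 × 1.0000 × 0.03352503 = 0.033525
Relative intensity = 0.033525 / 0.359567 × 100 = 9.32

9.32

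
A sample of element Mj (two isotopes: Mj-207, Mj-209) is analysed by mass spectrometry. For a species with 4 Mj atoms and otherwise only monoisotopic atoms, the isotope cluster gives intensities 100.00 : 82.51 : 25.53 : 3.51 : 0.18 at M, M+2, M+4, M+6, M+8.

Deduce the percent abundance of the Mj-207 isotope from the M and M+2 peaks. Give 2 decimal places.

If p is the fraction of Mj that is Mj-207, then I(M+2)/I(M) = [C(4,1)·p^3·(1−p)] / p^4 = 4·(1−p)/p = 82.51/100.00 = 0.8251
(1−p)/p = 0.8251/4 = 0.2063  ⇒  p = 1/(1 + 0.2063) = 0.8290
Mj-207: 82.90%, Mj-209: 17.10%.

82.90%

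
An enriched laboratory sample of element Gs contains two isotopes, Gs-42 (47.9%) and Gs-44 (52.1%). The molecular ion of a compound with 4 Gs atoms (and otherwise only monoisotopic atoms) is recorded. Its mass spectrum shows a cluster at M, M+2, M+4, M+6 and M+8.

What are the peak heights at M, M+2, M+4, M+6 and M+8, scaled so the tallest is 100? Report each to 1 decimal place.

The 4 Gs atoms are independent, so intensities follow the terms of (0.479 + 0.521)^4.
P(M) = 0.479^4 = 0.052643
P(M+2) = 4 × 0.479^3 × 0.521^1 = 0.229036
P(M+4) = 6 × 0.479^2 × 0.521^2 = 0.373678
P(M+6) = 4 × 0.479^1 × 0.521^3 = 0.270962
P(M+8) = 0.521^4 = 0.073680
The M+4 peak is largest (0.373678); scaling to 100 gives 14.1 : 61.3 : 100.0 : 72.5 : 19.7.

14.1 : 61.3 : 100.0 : 72.5 : 19.7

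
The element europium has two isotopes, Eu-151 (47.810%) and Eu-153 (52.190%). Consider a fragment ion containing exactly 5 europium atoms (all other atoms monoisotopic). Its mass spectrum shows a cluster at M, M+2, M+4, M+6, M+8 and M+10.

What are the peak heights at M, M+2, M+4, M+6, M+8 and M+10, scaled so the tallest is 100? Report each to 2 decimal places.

The 5 Eu atoms are independent, so intensities follow the terms of (0.47810 + 0.52190)^5.
P(M) = 0.47810^5 = 0.024980
P(M+2) = 5 × 0.47810^4 × 0.52190^1 = 0.136343
P(M+4) = 10 × 0.47810^3 × 0.52190^2 = 0.297667
P(M+6) = 10 × 0.47810^2 × 0.52190^3 = 0.324937
P(M+8) = 5 × 0.47810^1 × 0.52190^4 = 0.177353
P(M+10) = 0.52190^5 = 0.038720
The M+6 peak is largest (0.324937); scaling to 100 gives 7.69 : 41.96 : 91.61 : 100.00 : 54.58 : 11.92.

7.69 : 41.96 : 91.61 : 100.00 : 54.58 : 11.92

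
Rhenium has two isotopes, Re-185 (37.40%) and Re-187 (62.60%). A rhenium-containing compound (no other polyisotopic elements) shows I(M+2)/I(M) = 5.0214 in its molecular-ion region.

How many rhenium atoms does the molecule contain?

For n independent Re atoms, I(M+2)/I(M) = n · (abundance Re-187) / (abundance Re-185) = n · 0.6260/0.3740.
n = 5.0214 × 0.3740/0.6260 = 3.00 ≈ 3

3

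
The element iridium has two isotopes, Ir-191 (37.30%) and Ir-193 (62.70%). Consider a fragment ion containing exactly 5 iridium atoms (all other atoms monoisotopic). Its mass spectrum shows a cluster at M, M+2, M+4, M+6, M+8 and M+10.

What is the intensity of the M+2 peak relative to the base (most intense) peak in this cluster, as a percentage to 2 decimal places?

Term probabilities: M 0.0072, M+2 0.0607, M+4 0.2040, M+6 0.3429, M+8 0.2882, M+10 0.0969. Base peak = M+6.
P(M+6) = C(5,3) × 0.3730^2 × 0.6270^3 = 10 × 0.139129 × 0.24649188 = 0.342942 (base)
P(M+2) = C(5,1) × 0.3730^4 × 0.6270^1 = 5 × 0.01935688 × 0.6270 = 0.060684
Relative intensity = 0.060684 / 0.342942 × 100 = 17.70

17.70%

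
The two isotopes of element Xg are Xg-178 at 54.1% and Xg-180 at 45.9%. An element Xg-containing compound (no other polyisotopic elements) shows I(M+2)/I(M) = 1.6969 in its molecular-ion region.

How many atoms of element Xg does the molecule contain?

2

With n Xg atoms, P(M+2)/P(M) = C(n,1)·p^(n−1)q / p^n = n·q/p = n · 0.459/0.541.
n = 1.6969 × 0.541/0.459 = 2.00 ≈ 2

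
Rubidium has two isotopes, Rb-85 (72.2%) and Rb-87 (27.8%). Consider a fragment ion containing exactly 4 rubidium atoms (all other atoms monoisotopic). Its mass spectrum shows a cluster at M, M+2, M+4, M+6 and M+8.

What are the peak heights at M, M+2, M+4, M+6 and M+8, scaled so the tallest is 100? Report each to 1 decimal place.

Expanding (0.722 + 0.278)^4:
P(M) = 0.722^4 = 0.271737
P(M+2) = 4 × 0.722^3 × 0.278^1 = 0.418520
P(M+4) = 6 × 0.722^2 × 0.278^2 = 0.241721
P(M+6) = 4 × 0.722^1 × 0.278^3 = 0.062049
P(M+8) = 0.278^4 = 0.005973
The M+2 peak is largest (0.418520); scaling to 100 gives 64.9 : 100.0 : 57.8 : 14.8 : 1.4.

64.9 : 100.0 : 57.8 : 14.8 : 1.4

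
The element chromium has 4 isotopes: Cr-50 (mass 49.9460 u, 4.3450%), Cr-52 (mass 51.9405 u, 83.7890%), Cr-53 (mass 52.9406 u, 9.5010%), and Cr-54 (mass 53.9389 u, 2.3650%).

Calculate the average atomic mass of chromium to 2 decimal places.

52.00 u

Average mass = Σ (abundance × isotope mass) = 0.043450 × 49.9460 + 0.837890 × 51.9405 + 0.095010 × 52.9406 + 0.023650 × 53.9389
= 2.17015 + 43.52043 + 5.02989 + 1.27565 = 51.99612 u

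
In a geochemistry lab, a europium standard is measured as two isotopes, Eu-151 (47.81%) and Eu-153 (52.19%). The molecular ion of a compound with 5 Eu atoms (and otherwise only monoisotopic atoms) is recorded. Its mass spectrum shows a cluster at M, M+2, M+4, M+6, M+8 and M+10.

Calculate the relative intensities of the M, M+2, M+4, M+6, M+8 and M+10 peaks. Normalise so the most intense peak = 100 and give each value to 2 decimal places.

Expanding (0.4781 + 0.5219)^5:
P(M) = 0.4781^5 = 0.024980
P(M+2) = 5 × 0.4781^4 × 0.5219^1 = 0.136343
P(M+4) = 10 × 0.4781^3 × 0.5219^2 = 0.297667
P(M+6) = 10 × 0.4781^2 × 0.5219^3 = 0.324937
P(M+8) = 5 × 0.4781^1 × 0.5219^4 = 0.177353
P(M+10) = 0.5219^5 = 0.038720
The M+6 peak is largest (0.324937); scaling to 100 gives 7.69 : 41.96 : 91.61 : 100.00 : 54.58 : 11.92.

7.69 : 41.96 : 91.61 : 100.00 : 54.58 : 11.92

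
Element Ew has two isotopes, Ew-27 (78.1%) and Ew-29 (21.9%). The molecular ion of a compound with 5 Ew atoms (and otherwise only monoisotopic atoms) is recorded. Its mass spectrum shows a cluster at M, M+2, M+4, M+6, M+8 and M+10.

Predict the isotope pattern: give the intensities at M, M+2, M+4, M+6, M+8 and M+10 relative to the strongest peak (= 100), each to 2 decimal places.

Expanding (0.781 + 0.219)^5:
P(M) = 0.781^5 = 0.290573
P(M+2) = 5 × 0.781^4 × 0.219^1 = 0.407397
P(M+4) = 10 × 0.781^3 × 0.219^2 = 0.228476
P(M+6) = 10 × 0.781^2 × 0.219^3 = 0.064067
P(M+8) = 5 × 0.781^1 × 0.219^4 = 0.008983
P(M+10) = 0.219^5 = 0.000504
The M+2 peak is largest (0.407397); scaling to 100 gives 71.32 : 100.00 : 56.08 : 15.73 : 2.20 : 0.12.

71.32 : 100.00 : 56.08 : 15.73 : 2.20 : 0.12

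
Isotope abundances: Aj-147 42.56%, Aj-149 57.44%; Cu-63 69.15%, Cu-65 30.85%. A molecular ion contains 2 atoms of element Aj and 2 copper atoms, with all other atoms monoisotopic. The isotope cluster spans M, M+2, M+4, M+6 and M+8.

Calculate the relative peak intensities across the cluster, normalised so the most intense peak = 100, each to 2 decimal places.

Element Aj pattern (n=2): 0.18113536 : 0.48892928 : 0.32993536
Copper pattern (n=2): 0.47817225 : 0.4266555 : 0.09517225
Convolve the two distributions (both contribute in 2-u steps):
  M: 0.18113536×0.47817225 = 0.086614
  M+2: 0.18113536×0.4266555 + 0.48892928×0.47817225 = 0.311075
  M+4: 0.18113536×0.09517225 + 0.48892928×0.4266555 + 0.32993536×0.47817225 = 0.383609
  M+6: 0.48892928×0.09517225 + 0.32993536×0.4266555 = 0.187301
  M+8: 0.32993536×0.09517225 = 0.031401
Scale to base peak (0.383609) = 100: 22.58 : 81.09 : 100.00 : 48.83 : 8.19

22.58 : 81.09 : 100.00 : 48.83 : 8.19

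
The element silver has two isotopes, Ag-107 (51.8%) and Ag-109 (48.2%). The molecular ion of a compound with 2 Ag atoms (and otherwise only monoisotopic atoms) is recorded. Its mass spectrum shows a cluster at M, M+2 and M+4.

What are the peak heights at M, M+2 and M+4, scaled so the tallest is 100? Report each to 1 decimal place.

53.7 : 100.0 : 46.5

Each Ag atom is independently Ag-107 (p = 0.518) or Ag-109 (q = 0.482); the cluster is the binomial expansion (p + q)^2.
P(M) = 0.518^2 = 0.268324
P(M+2) = 2 × 0.518^1 × 0.482^1 = 0.499352
P(M+4) = 0.482^2 = 0.232324
The M+2 peak is largest (0.499352); scaling to 100 gives 53.7 : 100.0 : 46.5.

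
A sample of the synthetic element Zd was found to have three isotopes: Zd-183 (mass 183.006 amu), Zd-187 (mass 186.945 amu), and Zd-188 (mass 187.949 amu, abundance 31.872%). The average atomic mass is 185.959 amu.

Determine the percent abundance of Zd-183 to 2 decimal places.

The remaining 68.128% is split between Zd-183 (fraction x) and Zd-187 (fraction 0.68128 − x).
Substituting: 183.006x + 186.945(0.68128 − x) = 126.05589472
(183.006 − 186.945)x = -1.30599488  ⇒  x = 0.33155, y = 0.34973
Zd-183: 33.16%, Zd-187: 34.97%.

33.16%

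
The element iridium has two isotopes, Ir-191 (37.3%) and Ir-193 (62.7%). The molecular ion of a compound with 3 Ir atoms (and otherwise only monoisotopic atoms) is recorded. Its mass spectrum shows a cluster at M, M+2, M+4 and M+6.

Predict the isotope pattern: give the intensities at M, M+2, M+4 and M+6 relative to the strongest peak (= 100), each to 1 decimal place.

11.8 : 59.5 : 100.0 : 56.0

The 3 Ir atoms are independent, so intensities follow the terms of (0.373 + 0.627)^3.
P(M) = 0.373^3 = 0.051895
P(M+2) = 3 × 0.373^2 × 0.627^1 = 0.261702
P(M+4) = 3 × 0.373^1 × 0.627^2 = 0.439911
P(M+6) = 0.627^3 = 0.246492
The M+4 peak is largest (0.439911); scaling to 100 gives 11.8 : 59.5 : 100.0 : 56.0.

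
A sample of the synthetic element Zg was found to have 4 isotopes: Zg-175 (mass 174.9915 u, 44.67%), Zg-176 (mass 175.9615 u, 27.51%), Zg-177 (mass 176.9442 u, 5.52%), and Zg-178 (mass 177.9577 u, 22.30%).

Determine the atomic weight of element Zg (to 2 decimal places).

176.03 u

Ar = Σ fᵢ·mᵢ = 0.4467 × 174.9915 + 0.2751 × 175.9615 + 0.0552 × 176.9442 + 0.2230 × 177.9577
= 78.16870 + 48.40701 + 9.76732 + 39.68457 = 176.02760 u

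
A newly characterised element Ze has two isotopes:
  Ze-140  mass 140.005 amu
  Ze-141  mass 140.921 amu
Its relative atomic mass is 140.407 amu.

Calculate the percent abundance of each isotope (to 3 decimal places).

Writing the weighted mean with unknown fraction x of Ze-140:
140.005·x + 140.921·(1 − x) = 140.407
(140.005 − 140.921)·x = 140.407 − 140.921
x = -0.514 / -0.916 = 0.56114 → 56.114% Ze-140, 43.886% Ze-141.

Ze-140: 56.114%, Ze-141: 43.886%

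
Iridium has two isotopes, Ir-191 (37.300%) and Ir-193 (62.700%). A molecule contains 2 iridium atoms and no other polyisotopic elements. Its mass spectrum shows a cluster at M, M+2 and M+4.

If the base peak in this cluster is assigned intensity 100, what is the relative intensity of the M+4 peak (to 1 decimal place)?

84.0

Binomial terms of (0.37300 + 0.62700)^2: M 0.1391, M+2 0.4677, M+4 0.3931 → M+2 is the base peak.
P(M+2) = C(2,1) × 0.37300^1 × 0.62700^1 = 2 × 0.3730 × 0.6270 = 0.467742 (base)
P(M+4) = C(2,2) × 0.37300^0 × 0.62700^2 = 1 × 1.0000 × 0.393129 = 0.393129
Relative intensity = 0.393129 / 0.467742 × 100 = 84.0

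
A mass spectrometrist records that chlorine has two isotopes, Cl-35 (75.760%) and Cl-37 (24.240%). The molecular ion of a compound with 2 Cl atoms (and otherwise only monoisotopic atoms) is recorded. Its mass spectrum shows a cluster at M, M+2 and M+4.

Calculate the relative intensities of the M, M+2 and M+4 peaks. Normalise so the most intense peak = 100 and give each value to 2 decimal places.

100.00 : 63.99 : 10.24

Each Cl atom is independently Cl-35 (p = 0.75760) or Cl-37 (q = 0.24240); the cluster is the binomial expansion (p + q)^2.
P(M) = 0.75760^2 = 0.573958
P(M+2) = 2 × 0.75760^1 × 0.24240^1 = 0.367284
P(M+4) = 0.24240^2 = 0.058758
The M peak is largest (0.573958); scaling to 100 gives 100.00 : 63.99 : 10.24.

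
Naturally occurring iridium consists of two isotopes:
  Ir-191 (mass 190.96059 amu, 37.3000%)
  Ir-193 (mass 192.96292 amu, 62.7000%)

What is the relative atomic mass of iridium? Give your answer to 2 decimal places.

192.22 amu

The abundance-weighted mean is 0.373000 × 190.96059 + 0.627000 × 192.96292
= 71.228300 + 120.987751 = 192.216051 amu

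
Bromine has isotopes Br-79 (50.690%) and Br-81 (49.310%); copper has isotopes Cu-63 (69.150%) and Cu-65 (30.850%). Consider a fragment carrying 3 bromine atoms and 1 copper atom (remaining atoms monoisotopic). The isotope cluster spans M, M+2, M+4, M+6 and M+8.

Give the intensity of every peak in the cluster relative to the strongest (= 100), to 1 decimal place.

24.1 : 81.3 : 100.0 : 52.8 : 9.9

Bromine pattern (n=3): 0.13024674 : 0.3801026 : 0.36975457 : 0.11989609
Copper pattern (n=1): 0.6915 : 0.3085
Convolve the two distributions (both contribute in 2-u steps):
  M: 0.13024674×0.6915 = 0.090066
  M+2: 0.13024674×0.3085 + 0.3801026×0.6915 = 0.303022
  M+4: 0.3801026×0.3085 + 0.36975457×0.6915 = 0.372947
  M+6: 0.36975457×0.3085 + 0.11989609×0.6915 = 0.196977
  M+8: 0.11989609×0.3085 = 0.036988
Scale to base peak (0.372947) = 100: 24.1 : 81.3 : 100.0 : 52.8 : 9.9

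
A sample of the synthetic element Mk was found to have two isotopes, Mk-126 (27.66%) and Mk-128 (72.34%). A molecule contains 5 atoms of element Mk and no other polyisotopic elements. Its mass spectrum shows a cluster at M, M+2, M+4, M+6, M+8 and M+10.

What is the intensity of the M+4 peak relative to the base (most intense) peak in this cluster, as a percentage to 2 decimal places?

Term probabilities: M 0.0016, M+2 0.0212, M+4 0.1107, M+6 0.2896, M+8 0.3787, M+10 0.1981. Base peak = M+8.
P(M+8) = C(5,4) × 0.2766^1 × 0.7234^4 = 5 × 0.2766 × 0.2738508 = 0.378736 (base)
P(M+4) = C(5,2) × 0.2766^3 × 0.7234^2 = 10 × 0.02116199 × 0.52330756 = 0.110742
Relative intensity = 0.110742 / 0.378736 × 100 = 29.24

29.24%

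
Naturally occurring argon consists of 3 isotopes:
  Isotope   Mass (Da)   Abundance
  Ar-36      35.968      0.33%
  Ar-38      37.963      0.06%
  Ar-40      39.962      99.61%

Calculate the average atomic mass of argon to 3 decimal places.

39.948 Da

The abundance-weighted mean is 0.0033 × 35.968 + 0.0006 × 37.963 + 0.9961 × 39.962
= 0.1187 + 0.0228 + 39.8061 = 39.9476 Da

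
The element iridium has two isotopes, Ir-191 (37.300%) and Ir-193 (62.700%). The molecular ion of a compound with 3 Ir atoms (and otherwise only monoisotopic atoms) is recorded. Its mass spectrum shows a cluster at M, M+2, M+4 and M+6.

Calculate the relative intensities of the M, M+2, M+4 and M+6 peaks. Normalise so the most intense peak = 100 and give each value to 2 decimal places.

11.80 : 59.49 : 100.00 : 56.03

The 3 Ir atoms are independent, so intensities follow the terms of (0.37300 + 0.62700)^3.
P(M) = 0.37300^3 = 0.051895
P(M+2) = 3 × 0.37300^2 × 0.62700^1 = 0.261702
P(M+4) = 3 × 0.37300^1 × 0.62700^2 = 0.439911
P(M+6) = 0.62700^3 = 0.246492
The M+4 peak is largest (0.439911); scaling to 100 gives 11.80 : 59.49 : 100.00 : 56.03.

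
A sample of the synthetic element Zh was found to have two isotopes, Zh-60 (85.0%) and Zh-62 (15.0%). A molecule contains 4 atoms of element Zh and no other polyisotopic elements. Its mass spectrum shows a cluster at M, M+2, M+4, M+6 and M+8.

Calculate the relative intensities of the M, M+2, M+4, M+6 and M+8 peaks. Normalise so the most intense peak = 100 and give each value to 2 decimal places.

The 4 Zh atoms are independent, so intensities follow the terms of (0.850 + 0.150)^4.
P(M) = 0.850^4 = 0.522006
P(M+2) = 4 × 0.850^3 × 0.150^1 = 0.368475
P(M+4) = 6 × 0.850^2 × 0.150^2 = 0.097537
P(M+6) = 4 × 0.850^1 × 0.150^3 = 0.011475
P(M+8) = 0.150^4 = 0.000506
The M peak is largest (0.522006); scaling to 100 gives 100.00 : 70.59 : 18.69 : 2.20 : 0.10.

100.00 : 70.59 : 18.69 : 2.20 : 0.10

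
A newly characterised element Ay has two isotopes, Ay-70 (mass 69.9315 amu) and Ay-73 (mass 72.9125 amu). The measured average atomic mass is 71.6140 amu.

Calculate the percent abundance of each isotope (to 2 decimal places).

Ay-70: 43.56%, Ay-73: 56.44%

With x = fraction of Ay-70 (so Ay-73 is 1 − x):
69.9315·x + 72.9125·(1 − x) = 71.6140
(69.9315 − 72.9125)·x = 71.6140 − 72.9125
x = -1.2985 / -2.9810 = 0.43559 → 43.56% Ay-70, 56.44% Ay-73.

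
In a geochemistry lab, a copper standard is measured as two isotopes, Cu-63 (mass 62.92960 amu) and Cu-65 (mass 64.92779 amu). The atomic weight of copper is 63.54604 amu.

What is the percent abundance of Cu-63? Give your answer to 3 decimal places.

Writing the weighted mean with unknown fraction x of Cu-63:
62.92960·x + 64.92779·(1 − x) = 63.54604
(62.92960 − 64.92779)·x = 63.54604 − 64.92779
x = -1.38175 / -1.99819 = 0.69150 → 69.150% Cu-63, 30.850% Cu-65.

69.150%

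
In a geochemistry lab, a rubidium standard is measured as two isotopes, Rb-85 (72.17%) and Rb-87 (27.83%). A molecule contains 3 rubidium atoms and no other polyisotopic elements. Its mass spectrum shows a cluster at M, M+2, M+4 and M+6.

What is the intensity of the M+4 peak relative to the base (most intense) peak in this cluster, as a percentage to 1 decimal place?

Term probabilities: M 0.3759, M+2 0.4349, M+4 0.1677, M+6 0.0216. Base peak = M+2.
P(M+2) = C(3,1) × 0.7217^2 × 0.2783^1 = 3 × 0.52085089 × 0.2783 = 0.434858 (base)
P(M+4) = C(3,2) × 0.7217^1 × 0.2783^2 = 3 × 0.7217 × 0.07745089 = 0.167689
Relative intensity = 0.167689 / 0.434858 × 100 = 38.6

38.6%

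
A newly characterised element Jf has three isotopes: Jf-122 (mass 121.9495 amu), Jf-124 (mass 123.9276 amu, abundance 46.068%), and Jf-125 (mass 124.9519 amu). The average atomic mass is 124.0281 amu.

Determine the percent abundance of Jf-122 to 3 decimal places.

15.052%

The remaining 53.932% is split between Jf-122 (fraction x) and Jf-125 (fraction 0.53932 − x).
Substituting: 121.9495x + 124.9519(0.53932 − x) = 66.937133232
(121.9495 − 124.9519)x = -0.451925476  ⇒  x = 0.15052, y = 0.38880
Jf-122: 15.052%, Jf-125: 38.880%.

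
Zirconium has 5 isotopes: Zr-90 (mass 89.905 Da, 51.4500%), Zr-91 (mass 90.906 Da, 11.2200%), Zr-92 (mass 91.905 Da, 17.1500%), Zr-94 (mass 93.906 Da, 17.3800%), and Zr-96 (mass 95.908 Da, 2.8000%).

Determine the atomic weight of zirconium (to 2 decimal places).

91.22 Da

Average mass = Σ (abundance × isotope mass) = 0.514500 × 89.905 + 0.112200 × 90.906 + 0.171500 × 91.905 + 0.173800 × 93.906 + 0.028000 × 95.908
= 46.2561 + 10.1997 + 15.7617 + 16.3209 + 2.6854 = 91.2238 Da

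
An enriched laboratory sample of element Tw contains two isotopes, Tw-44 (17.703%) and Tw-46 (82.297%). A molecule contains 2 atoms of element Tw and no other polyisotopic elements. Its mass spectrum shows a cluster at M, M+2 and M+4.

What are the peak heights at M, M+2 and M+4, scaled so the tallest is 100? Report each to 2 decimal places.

4.63 : 43.02 : 100.00

The 2 Tw atoms are independent, so intensities follow the terms of (0.17703 + 0.82297)^2.
P(M) = 0.17703^2 = 0.031340
P(M+2) = 2 × 0.17703^1 × 0.82297^1 = 0.291381
P(M+4) = 0.82297^2 = 0.677280
The M+4 peak is largest (0.677280); scaling to 100 gives 4.63 : 43.02 : 100.00.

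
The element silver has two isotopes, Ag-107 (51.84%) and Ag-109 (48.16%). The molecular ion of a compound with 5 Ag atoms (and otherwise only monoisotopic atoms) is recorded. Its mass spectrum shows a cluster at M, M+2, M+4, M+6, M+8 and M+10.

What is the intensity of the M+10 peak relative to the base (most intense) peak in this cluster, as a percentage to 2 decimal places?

8.02%

Binomial terms of (0.5184 + 0.4816)^5: M 0.0374, M+2 0.1739, M+4 0.3231, M+6 0.3002, M+8 0.1394, M+10 0.0259 → M+4 is the base peak.
P(M+4) = C(5,2) × 0.5184^3 × 0.4816^2 = 10 × 0.13931407 × 0.23193856 = 0.323123 (base)
P(M+10) = C(5,5) × 0.5184^0 × 0.4816^5 = 1 × 1.0000 × 0.02590791 = 0.025908
Relative intensity = 0.025908 / 0.323123 × 100 = 8.02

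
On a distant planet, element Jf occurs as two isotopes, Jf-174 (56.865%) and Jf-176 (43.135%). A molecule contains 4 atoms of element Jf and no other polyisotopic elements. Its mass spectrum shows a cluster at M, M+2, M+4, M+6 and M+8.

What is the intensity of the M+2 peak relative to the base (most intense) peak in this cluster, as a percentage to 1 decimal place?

87.9%

Term probabilities: M 0.1046, M+2 0.3173, M+4 0.3610, M+6 0.1826, M+8 0.0346. Base peak = M+4.
P(M+4) = C(4,2) × 0.56865^2 × 0.43135^2 = 6 × 0.32336282 × 0.18606282 = 0.360995 (base)
P(M+2) = C(4,1) × 0.56865^3 × 0.43135^1 = 4 × 0.18388027 × 0.43135 = 0.317267
Relative intensity = 0.317267 / 0.360995 × 100 = 87.9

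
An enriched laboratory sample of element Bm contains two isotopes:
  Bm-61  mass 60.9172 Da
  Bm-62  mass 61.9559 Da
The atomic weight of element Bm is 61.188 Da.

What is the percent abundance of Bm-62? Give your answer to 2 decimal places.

Let x be the fractional abundance of Bm-61; then Bm-62 has abundance 1 − x.
60.9172·x + 61.9559·(1 − x) = 61.188
(60.9172 − 61.9559)·x = 61.188 − 61.9559
x = -0.7679 / -1.0387 = 0.73929 → 73.93% Bm-61, 26.07% Bm-62.

26.07%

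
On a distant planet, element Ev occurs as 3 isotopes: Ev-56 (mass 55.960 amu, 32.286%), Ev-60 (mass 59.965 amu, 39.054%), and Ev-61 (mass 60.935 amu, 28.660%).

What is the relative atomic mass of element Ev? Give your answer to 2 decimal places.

58.95 amu

The abundance-weighted mean is 0.32286 × 55.960 + 0.39054 × 59.965 + 0.28660 × 60.935
= 18.0672 + 23.4187 + 17.4640 = 58.9499 amu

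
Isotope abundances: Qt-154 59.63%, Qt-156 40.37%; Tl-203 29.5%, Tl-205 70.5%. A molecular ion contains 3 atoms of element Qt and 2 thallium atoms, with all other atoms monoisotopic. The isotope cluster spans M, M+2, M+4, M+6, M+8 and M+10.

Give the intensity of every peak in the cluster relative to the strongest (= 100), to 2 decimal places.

Element Qt pattern (n=3): 0.21202859 : 0.4306353 : 0.29154363 : 0.06579248
Thallium pattern (n=2): 0.087025 : 0.41595 : 0.497025
Convolve the two distributions (both contribute in 2-u steps):
  M: 0.21202859×0.087025 = 0.018452
  M+2: 0.21202859×0.41595 + 0.4306353×0.087025 = 0.125669
  M+4: 0.21202859×0.497025 + 0.4306353×0.41595 + 0.29154363×0.087025 = 0.309878
  M+6: 0.4306353×0.497025 + 0.29154363×0.41595 + 0.06579248×0.087025 = 0.341030
  M+8: 0.29154363×0.497025 + 0.06579248×0.41595 = 0.172271
  M+10: 0.06579248×0.497025 = 0.032701
Scale to base peak (0.341030) = 100: 5.41 : 36.85 : 90.87 : 100.00 : 50.51 : 9.59

5.41 : 36.85 : 90.87 : 100.00 : 50.51 : 9.59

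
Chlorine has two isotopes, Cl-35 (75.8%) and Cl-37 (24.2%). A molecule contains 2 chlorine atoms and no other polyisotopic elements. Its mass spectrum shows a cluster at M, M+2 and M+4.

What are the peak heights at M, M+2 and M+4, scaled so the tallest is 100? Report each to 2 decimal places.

Each Cl atom is independently Cl-35 (p = 0.758) or Cl-37 (q = 0.242); the cluster is the binomial expansion (p + q)^2.
P(M) = 0.758^2 = 0.574564
P(M+2) = 2 × 0.758^1 × 0.242^1 = 0.366872
P(M+4) = 0.242^2 = 0.058564
The M peak is largest (0.574564); scaling to 100 gives 100.00 : 63.85 : 10.19.

100.00 : 63.85 : 10.19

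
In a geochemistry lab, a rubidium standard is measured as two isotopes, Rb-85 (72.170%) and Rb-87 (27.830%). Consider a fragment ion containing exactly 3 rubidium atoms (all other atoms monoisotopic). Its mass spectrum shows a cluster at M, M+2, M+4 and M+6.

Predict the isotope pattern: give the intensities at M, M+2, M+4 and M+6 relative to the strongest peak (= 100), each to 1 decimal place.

Each Rb atom is independently Rb-85 (p = 0.72170) or Rb-87 (q = 0.27830); the cluster is the binomial expansion (p + q)^3.
P(M) = 0.72170^3 = 0.375898
P(M+2) = 3 × 0.72170^2 × 0.27830^1 = 0.434858
P(M+4) = 3 × 0.72170^1 × 0.27830^2 = 0.167689
P(M+6) = 0.27830^3 = 0.021555
The M+2 peak is largest (0.434858); scaling to 100 gives 86.4 : 100.0 : 38.6 : 5.0.

86.4 : 100.0 : 38.6 : 5.0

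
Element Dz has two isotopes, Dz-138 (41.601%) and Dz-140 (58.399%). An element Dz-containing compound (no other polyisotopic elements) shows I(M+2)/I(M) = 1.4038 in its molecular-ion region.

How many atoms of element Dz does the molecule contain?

1

For n independent Dz atoms, I(M+2)/I(M) = n · (abundance Dz-140) / (abundance Dz-138) = n · 0.58399/0.41601.
n = 1.4038 × 0.41601/0.58399 = 1.00 ≈ 1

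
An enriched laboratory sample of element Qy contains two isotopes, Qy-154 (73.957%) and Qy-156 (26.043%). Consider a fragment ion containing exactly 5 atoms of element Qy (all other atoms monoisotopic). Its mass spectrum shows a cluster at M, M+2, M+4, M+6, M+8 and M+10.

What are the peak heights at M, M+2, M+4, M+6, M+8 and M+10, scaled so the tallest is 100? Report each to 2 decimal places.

Each Qy atom is independently Qy-154 (p = 0.73957) or Qy-156 (q = 0.26043); the cluster is the binomial expansion (p + q)^5.
P(M) = 0.73957^5 = 0.221257
P(M+2) = 5 × 0.73957^4 × 0.26043^1 = 0.389563
P(M+4) = 10 × 0.73957^3 × 0.26043^2 = 0.274359
P(M+6) = 10 × 0.73957^2 × 0.26043^3 = 0.096612
P(M+8) = 5 × 0.73957^1 × 0.26043^4 = 0.017010
P(M+10) = 0.26043^5 = 0.001198
The M+2 peak is largest (0.389563); scaling to 100 gives 56.80 : 100.00 : 70.43 : 24.80 : 4.37 : 0.31.

56.80 : 100.00 : 70.43 : 24.80 : 4.37 : 0.31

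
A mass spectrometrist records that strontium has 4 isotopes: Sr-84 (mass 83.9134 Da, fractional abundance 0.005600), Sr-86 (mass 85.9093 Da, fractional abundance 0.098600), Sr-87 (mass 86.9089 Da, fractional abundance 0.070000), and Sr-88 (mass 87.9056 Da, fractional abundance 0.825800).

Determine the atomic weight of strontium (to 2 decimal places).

Ar = Σ fᵢ·mᵢ = 0.005600 × 83.9134 + 0.098600 × 85.9093 + 0.070000 × 86.9089 + 0.825800 × 87.9056
= 0.46992 + 8.47066 + 6.08362 + 72.59244 = 87.61664 Da

87.62 Da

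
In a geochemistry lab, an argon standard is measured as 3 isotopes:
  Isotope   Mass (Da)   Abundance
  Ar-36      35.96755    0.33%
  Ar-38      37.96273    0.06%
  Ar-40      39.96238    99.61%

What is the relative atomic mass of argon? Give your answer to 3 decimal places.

39.948 Da

Ar = Σ fᵢ·mᵢ = 0.0033 × 35.96755 + 0.0006 × 37.96273 + 0.9961 × 39.96238
= 0.118693 + 0.022778 + 39.806527 = 39.947998 Da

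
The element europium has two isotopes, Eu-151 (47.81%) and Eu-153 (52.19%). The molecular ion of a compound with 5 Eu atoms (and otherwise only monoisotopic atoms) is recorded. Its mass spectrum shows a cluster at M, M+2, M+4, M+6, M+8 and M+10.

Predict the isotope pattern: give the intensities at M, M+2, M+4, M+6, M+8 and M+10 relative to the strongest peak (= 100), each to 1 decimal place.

7.7 : 42.0 : 91.6 : 100.0 : 54.6 : 11.9

Each Eu atom is independently Eu-151 (p = 0.4781) or Eu-153 (q = 0.5219); the cluster is the binomial expansion (p + q)^5.
P(M) = 0.4781^5 = 0.024980
P(M+2) = 5 × 0.4781^4 × 0.5219^1 = 0.136343
P(M+4) = 10 × 0.4781^3 × 0.5219^2 = 0.297667
P(M+6) = 10 × 0.4781^2 × 0.5219^3 = 0.324937
P(M+8) = 5 × 0.4781^1 × 0.5219^4 = 0.177353
P(M+10) = 0.5219^5 = 0.038720
The M+6 peak is largest (0.324937); scaling to 100 gives 7.7 : 42.0 : 91.6 : 100.0 : 54.6 : 11.9.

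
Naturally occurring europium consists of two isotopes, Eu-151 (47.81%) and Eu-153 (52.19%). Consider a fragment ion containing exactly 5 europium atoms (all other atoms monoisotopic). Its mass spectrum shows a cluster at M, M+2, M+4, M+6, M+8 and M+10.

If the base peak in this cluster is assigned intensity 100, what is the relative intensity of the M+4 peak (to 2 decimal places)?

91.61

Binomial terms of (0.4781 + 0.5219)^5: M 0.0250, M+2 0.1363, M+4 0.2977, M+6 0.3249, M+8 0.1774, M+10 0.0387 → M+6 is the base peak.
P(M+6) = C(5,3) × 0.4781^2 × 0.5219^3 = 10 × 0.22857961 × 0.14215492 = 0.324937 (base)
P(M+4) = C(5,2) × 0.4781^3 × 0.5219^2 = 10 × 0.10928391 × 0.27237961 = 0.297667
Relative intensity = 0.297667 / 0.324937 × 100 = 91.61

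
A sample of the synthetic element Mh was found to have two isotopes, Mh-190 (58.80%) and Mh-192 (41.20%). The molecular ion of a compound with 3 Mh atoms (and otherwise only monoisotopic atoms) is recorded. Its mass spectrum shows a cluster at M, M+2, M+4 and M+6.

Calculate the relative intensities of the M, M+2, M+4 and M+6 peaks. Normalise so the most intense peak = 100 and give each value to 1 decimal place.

Expanding (0.5880 + 0.4120)^3:
P(M) = 0.5880^3 = 0.203297
P(M+2) = 3 × 0.5880^2 × 0.4120^1 = 0.427340
P(M+4) = 3 × 0.5880^1 × 0.4120^2 = 0.299428
P(M+6) = 0.4120^3 = 0.069935
The M+2 peak is largest (0.427340); scaling to 100 gives 47.6 : 100.0 : 70.1 : 16.4.

47.6 : 100.0 : 70.1 : 16.4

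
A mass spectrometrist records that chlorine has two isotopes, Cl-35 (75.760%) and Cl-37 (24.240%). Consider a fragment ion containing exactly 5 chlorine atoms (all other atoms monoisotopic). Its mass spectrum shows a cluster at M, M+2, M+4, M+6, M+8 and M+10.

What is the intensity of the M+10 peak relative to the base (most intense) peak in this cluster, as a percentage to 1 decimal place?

0.2%

(0.75760 + 0.24240)^5 gives M 0.2496, M+2 0.3993, M+4 0.2555, M+6 0.0817, M+8 0.0131, M+10 0.0008; the largest is M+2.
P(M+2) = C(5,1) × 0.75760^4 × 0.24240^1 = 5 × 0.32942751 × 0.2424 = 0.399266 (base)
P(M+10) = C(5,5) × 0.75760^0 × 0.24240^5 = 1 × 1.0000 × 0.00083688 = 0.000837
Relative intensity = 0.000837 / 0.399266 × 100 = 0.2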